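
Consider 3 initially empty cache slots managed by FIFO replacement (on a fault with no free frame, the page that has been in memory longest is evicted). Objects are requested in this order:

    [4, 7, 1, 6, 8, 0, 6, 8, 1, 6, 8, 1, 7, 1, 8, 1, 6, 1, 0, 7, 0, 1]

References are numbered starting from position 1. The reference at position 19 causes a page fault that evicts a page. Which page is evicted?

pos 1: 4 -> fault, frames (4)
pos 2: 7 -> fault, frames (4 7)
pos 3: 1 -> fault, frames (4 7 1)
pos 4: 6 -> fault, evict 4, frames (7 1 6)
pos 5: 8 -> fault, evict 7, frames (1 6 8)
pos 6: 0 -> fault, evict 1, frames (6 8 0)
pos 7: 6 -> hit
pos 8: 8 -> hit
pos 9: 1 -> fault, evict 6, frames (8 0 1)
pos 10: 6 -> fault, evict 8, frames (0 1 6)
pos 11: 8 -> fault, evict 0, frames (1 6 8)
pos 12: 1 -> hit
pos 13: 7 -> fault, evict 1, frames (6 8 7)
pos 14: 1 -> fault, evict 6, frames (8 7 1)
pos 15: 8 -> hit
pos 16: 1 -> hit
pos 17: 6 -> fault, evict 8, frames (7 1 6)
pos 18: 1 -> hit
pos 19: 0 -> fault, evict 7, frames (1 6 0)
At position 19, page 7 is evicted.

7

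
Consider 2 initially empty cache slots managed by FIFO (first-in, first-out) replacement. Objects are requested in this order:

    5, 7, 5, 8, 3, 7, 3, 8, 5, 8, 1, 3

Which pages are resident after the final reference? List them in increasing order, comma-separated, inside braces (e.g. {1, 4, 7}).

5 → miss, frames {5}
7 → miss, frames {5,7}
5 → hit
8 → miss, evict 5, frames {7,8}
3 → miss, evict 7, frames {8,3}
7 → miss, evict 8, frames {3,7}
3 → hit
8 → miss, evict 3, frames {7,8}
5 → miss, evict 7, frames {8,5}
8 → hit
1 → miss, evict 8, frames {5,1}
3 → miss, evict 5, frames {1,3}

{1, 3}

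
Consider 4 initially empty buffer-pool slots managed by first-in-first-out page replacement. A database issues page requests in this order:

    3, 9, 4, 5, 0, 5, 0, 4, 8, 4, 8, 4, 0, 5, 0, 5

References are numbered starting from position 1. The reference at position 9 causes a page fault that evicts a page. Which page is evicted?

9

pos 1: 3 → fault, frames (3)
pos 2: 9 → fault, frames (3 9)
pos 3: 4 → fault, frames (3 9 4)
pos 4: 5 → fault, frames (3 9 4 5)
pos 5: 0 → fault, evict 3, frames (9 4 5 0)
pos 6: 5 → hit
pos 7: 0 → hit
pos 8: 4 → hit
pos 9: 8 → fault, evict 9, frames (4 5 0 8)
At position 9, page 9 is evicted.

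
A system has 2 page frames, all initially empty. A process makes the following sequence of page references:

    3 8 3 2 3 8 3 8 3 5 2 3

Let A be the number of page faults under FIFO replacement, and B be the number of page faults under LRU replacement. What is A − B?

1

Under FIFO: F F . F F F . . . F F F → 8 faults.
Under LRU: F F . F . F . . . F F F → 7 faults.
A − B = 8 − 7 = 1.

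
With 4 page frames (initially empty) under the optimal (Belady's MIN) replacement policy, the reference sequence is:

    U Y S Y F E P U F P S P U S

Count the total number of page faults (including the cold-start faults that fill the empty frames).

U -> miss, frames (U)
Y -> miss, frames (U Y)
S -> miss, frames (U Y S)
Y -> hit
F -> miss, frames (U Y S F)
E -> miss, evict Y, frames (U S F E)
P -> miss, evict E, frames (U S F P)
U -> hit
F -> hit
P -> hit
S -> hit
P -> hit
U -> hit
S -> hit
Page faults: 6.

6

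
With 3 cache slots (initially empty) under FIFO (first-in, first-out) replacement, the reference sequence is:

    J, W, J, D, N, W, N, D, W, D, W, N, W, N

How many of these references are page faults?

J → miss, frames (J)
W → miss, frames (J W)
J → hit
D → miss, frames (J W D)
N → miss, evict J, frames (W D N)
W → hit
N → hit
D → hit
W → hit
D → hit
W → hit
N → hit
W → hit
N → hit
Page faults: 4.

4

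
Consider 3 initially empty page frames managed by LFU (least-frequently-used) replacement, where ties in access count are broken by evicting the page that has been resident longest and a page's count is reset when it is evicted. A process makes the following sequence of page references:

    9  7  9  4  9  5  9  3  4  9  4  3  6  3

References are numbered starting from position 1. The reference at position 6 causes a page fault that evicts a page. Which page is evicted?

7

pos 1: 9: fault, frames [9]
pos 2: 7: fault, frames [9, 7]
pos 3: 9: hit
pos 4: 4: fault, frames [9, 7, 4]
pos 5: 9: hit
pos 6: 5: fault, evict 7, frames [9, 4, 5]
At position 6, page 7 is evicted.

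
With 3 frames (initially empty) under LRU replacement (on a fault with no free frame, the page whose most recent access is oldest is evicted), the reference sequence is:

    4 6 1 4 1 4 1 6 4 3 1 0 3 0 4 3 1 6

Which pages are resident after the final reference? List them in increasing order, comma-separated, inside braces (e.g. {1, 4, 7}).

{1, 3, 6}

4 -> fault, frames (4)
6 -> fault, frames (4 6)
1 -> fault, frames (4 6 1)
4 -> hit
1 -> hit
4 -> hit
1 -> hit
6 -> hit
4 -> hit
3 -> fault, evict 1, frames (6 4 3)
1 -> fault, evict 6, frames (4 3 1)
0 -> fault, evict 4, frames (3 1 0)
3 -> hit
0 -> hit
4 -> fault, evict 1, frames (3 0 4)
3 -> hit
1 -> fault, evict 0, frames (4 3 1)
6 -> fault, evict 4, frames (3 1 6)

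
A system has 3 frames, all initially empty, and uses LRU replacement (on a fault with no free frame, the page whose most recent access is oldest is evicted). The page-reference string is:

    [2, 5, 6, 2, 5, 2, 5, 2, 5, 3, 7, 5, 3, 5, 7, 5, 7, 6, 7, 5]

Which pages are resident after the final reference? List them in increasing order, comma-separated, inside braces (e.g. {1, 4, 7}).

2 -> miss, frames {2}
5 -> miss, frames {2,5}
6 -> miss, frames {2,5,6}
2 -> hit
5 -> hit
2 -> hit
5 -> hit
2 -> hit
5 -> hit
3 -> miss, evict 6, frames {2,5,3}
7 -> miss, evict 2, frames {5,3,7}
5 -> hit
3 -> hit
5 -> hit
7 -> hit
5 -> hit
7 -> hit
6 -> miss, evict 3, frames {5,7,6}
7 -> hit
5 -> hit

{5, 6, 7}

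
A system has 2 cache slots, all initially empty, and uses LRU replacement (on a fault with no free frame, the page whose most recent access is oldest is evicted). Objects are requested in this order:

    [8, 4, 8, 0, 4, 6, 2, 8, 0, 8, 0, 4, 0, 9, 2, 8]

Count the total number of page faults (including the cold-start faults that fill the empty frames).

8 -> miss, frames [8]
4 -> miss, frames [8, 4]
8 -> hit
0 -> miss, evict 4, frames [8, 0]
4 -> miss, evict 8, frames [0, 4]
6 -> miss, evict 0, frames [4, 6]
2 -> miss, evict 4, frames [6, 2]
8 -> miss, evict 6, frames [2, 8]
0 -> miss, evict 2, frames [8, 0]
8 -> hit
0 -> hit
4 -> miss, evict 8, frames [0, 4]
0 -> hit
9 -> miss, evict 4, frames [0, 9]
2 -> miss, evict 0, frames [9, 2]
8 -> miss, evict 9, frames [2, 8]
Page faults: 12.

12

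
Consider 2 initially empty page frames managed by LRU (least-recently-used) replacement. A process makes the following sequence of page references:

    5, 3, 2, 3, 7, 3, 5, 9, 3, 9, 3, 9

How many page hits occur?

5 -> fault, frames {5}
3 -> fault, frames {5,3}
2 -> fault, evict 5, frames {3,2}
3 -> hit
7 -> fault, evict 2, frames {3,7}
3 -> hit
5 -> fault, evict 7, frames {3,5}
9 -> fault, evict 3, frames {5,9}
3 -> fault, evict 5, frames {9,3}
9 -> hit
3 -> hit
9 -> hit
Hits: 5.

5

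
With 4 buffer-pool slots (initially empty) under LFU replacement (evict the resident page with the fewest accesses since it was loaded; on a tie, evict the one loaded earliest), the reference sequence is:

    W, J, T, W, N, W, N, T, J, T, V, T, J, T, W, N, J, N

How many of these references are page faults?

6

W -> miss, frames [W]
J -> miss, frames [W, J]
T -> miss, frames [W, J, T]
W -> hit
N -> miss, frames [W, J, T, N]
W -> hit
N -> hit
T -> hit
J -> hit
T -> hit
V -> miss, evict J, frames [W, T, N, V]
T -> hit
J -> miss, evict V, frames [W, T, N, J]
T -> hit
W -> hit
N -> hit
J -> hit
N -> hit
Page faults: 6.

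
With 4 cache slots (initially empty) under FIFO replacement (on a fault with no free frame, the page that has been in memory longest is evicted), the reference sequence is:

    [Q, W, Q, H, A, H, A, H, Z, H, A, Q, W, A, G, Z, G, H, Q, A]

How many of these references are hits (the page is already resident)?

10

Q -> miss, frames [Q]
W -> miss, frames [Q, W]
Q -> hit
H -> miss, frames [Q, W, H]
A -> miss, frames [Q, W, H, A]
H -> hit
A -> hit
H -> hit
Z -> miss, evict Q, frames [W, H, A, Z]
H -> hit
A -> hit
Q -> miss, evict W, frames [H, A, Z, Q]
W -> miss, evict H, frames [A, Z, Q, W]
A -> hit
G -> miss, evict A, frames [Z, Q, W, G]
Z -> hit
G -> hit
H -> miss, evict Z, frames [Q, W, G, H]
Q -> hit
A -> miss, evict Q, frames [W, G, H, A]
Hits: 10.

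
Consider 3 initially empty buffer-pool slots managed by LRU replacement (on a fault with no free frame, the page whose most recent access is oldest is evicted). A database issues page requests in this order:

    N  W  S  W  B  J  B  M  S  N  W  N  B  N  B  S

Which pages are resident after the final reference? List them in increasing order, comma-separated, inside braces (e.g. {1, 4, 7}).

{B, N, S}

N → fault, frames (N)
W → fault, frames (N W)
S → fault, frames (N W S)
W → hit
B → fault, evict N, frames (S W B)
J → fault, evict S, frames (W B J)
B → hit
M → fault, evict W, frames (J B M)
S → fault, evict J, frames (B M S)
N → fault, evict B, frames (M S N)
W → fault, evict M, frames (S N W)
N → hit
B → fault, evict S, frames (W N B)
N → hit
B → hit
S → fault, evict W, frames (N B S)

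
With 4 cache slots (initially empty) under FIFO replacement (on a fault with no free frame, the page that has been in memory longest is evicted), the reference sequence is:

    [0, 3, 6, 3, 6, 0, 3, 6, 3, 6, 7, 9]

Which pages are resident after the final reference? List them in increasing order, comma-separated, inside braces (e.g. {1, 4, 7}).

{3, 6, 7, 9}

0 -> fault, frames {0}
3 -> fault, frames {0,3}
6 -> fault, frames {0,3,6}
3 -> hit
6 -> hit
0 -> hit
3 -> hit
6 -> hit
3 -> hit
6 -> hit
7 -> fault, frames {0,3,6,7}
9 -> fault, evict 0, frames {3,6,7,9}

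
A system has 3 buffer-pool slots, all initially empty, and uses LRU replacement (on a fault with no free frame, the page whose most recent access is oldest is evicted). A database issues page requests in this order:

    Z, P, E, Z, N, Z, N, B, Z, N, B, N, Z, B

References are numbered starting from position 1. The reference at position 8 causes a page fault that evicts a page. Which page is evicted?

pos 1: Z -> fault, frames [Z]
pos 2: P -> fault, frames [Z, P]
pos 3: E -> fault, frames [Z, P, E]
pos 4: Z -> hit
pos 5: N -> fault, evict P, frames [E, Z, N]
pos 6: Z -> hit
pos 7: N -> hit
pos 8: B -> fault, evict E, frames [Z, N, B]
At position 8, page E is evicted.

E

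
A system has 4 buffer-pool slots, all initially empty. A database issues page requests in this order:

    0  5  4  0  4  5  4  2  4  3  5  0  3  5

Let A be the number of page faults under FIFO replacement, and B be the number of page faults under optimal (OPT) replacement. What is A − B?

2

Under FIFO: F F F . . . . F . F . F . F → 7 faults.
Under OPT: F F F . . . . F . F . . . . → 5 faults.
A − B = 7 − 5 = 2.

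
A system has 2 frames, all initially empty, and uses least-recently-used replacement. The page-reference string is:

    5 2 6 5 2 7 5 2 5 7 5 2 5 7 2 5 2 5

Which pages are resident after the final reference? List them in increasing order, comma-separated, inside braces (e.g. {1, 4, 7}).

5 -> fault, frames (5)
2 -> fault, frames (5 2)
6 -> fault, evict 5, frames (2 6)
5 -> fault, evict 2, frames (6 5)
2 -> fault, evict 6, frames (5 2)
7 -> fault, evict 5, frames (2 7)
5 -> fault, evict 2, frames (7 5)
2 -> fault, evict 7, frames (5 2)
5 -> hit
7 -> fault, evict 2, frames (5 7)
5 -> hit
2 -> fault, evict 7, frames (5 2)
5 -> hit
7 -> fault, evict 2, frames (5 7)
2 -> fault, evict 5, frames (7 2)
5 -> fault, evict 7, frames (2 5)
2 -> hit
5 -> hit

{2, 5}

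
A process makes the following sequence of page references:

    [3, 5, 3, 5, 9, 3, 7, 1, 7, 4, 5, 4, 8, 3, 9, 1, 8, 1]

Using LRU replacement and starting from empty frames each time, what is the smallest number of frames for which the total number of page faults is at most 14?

f=1: 18 faults
f=2: 13 faults
f=3: 12 faults
f=4: 11 faults
f=5: 11 faults
f=6: 9 faults
f=7: 7 faults
Smallest f with faults ≤ 14 is 2.

2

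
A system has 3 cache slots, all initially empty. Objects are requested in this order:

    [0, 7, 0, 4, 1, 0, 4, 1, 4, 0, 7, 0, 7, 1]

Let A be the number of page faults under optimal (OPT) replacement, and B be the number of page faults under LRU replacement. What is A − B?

-1

Under OPT: F F . F F . . . . . F . . . → 5 faults.
Under LRU: F F . F F . . . . . F . . F → 6 faults.
A − B = 5 − 6 = -1.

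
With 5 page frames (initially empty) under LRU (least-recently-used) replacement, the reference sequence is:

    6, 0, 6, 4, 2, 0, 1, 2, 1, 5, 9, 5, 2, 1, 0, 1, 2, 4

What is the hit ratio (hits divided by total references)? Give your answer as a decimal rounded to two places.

0.56

6 → miss, frames {6}
0 → miss, frames {6,0}
6 → hit
4 → miss, frames {0,6,4}
2 → miss, frames {0,6,4,2}
0 → hit
1 → miss, frames {6,4,2,0,1}
2 → hit
1 → hit
5 → miss, evict 6, frames {4,0,2,1,5}
9 → miss, evict 4, frames {0,2,1,5,9}
5 → hit
2 → hit
1 → hit
0 → hit
1 → hit
2 → hit
4 → miss, evict 9, frames {5,0,1,2,4}
Hits: 10 of 18 references → 10/18 = 0.5556.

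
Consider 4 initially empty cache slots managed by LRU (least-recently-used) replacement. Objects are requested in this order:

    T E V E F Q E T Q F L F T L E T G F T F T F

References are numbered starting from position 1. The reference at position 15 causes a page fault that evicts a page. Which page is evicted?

pos 1: T → miss, frames [T]
pos 2: E → miss, frames [T, E]
pos 3: V → miss, frames [T, E, V]
pos 4: E → hit
pos 5: F → miss, frames [T, V, E, F]
pos 6: Q → miss, evict T, frames [V, E, F, Q]
pos 7: E → hit
pos 8: T → miss, evict V, frames [F, Q, E, T]
pos 9: Q → hit
pos 10: F → hit
pos 11: L → miss, evict E, frames [T, Q, F, L]
pos 12: F → hit
pos 13: T → hit
pos 14: L → hit
pos 15: E → miss, evict Q, frames [F, T, L, E]
At position 15, page Q is evicted.

Q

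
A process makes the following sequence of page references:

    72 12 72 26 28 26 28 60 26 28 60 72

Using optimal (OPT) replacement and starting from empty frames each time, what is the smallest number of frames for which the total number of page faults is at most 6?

3

f=1: 12 faults
f=2: 7 faults
f=3: 6 faults
f=4: 5 faults
f=5: 5 faults
Smallest f with faults ≤ 6 is 3.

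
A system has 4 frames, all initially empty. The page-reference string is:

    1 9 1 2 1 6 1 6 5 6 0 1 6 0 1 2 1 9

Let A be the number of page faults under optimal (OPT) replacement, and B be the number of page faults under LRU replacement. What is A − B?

Under OPT: F F . F . F . . F . F . . . . . . F → 7 faults.
Under LRU: F F . F . F . . F . F . . . . F . F → 8 faults.
A − B = 7 − 8 = -1.

-1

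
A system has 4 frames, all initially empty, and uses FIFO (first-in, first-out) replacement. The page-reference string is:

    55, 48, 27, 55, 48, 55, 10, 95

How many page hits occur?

55 → miss, frames (55)
48 → miss, frames (55 48)
27 → miss, frames (55 48 27)
55 → hit
48 → hit
55 → hit
10 → miss, frames (55 48 27 10)
95 → miss, evict 55, frames (48 27 10 95)
Hits: 3.

3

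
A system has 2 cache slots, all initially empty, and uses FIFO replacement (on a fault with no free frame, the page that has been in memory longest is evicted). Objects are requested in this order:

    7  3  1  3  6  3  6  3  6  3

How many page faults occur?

7 -> fault, frames [7]
3 -> fault, frames [7, 3]
1 -> fault, evict 7, frames [3, 1]
3 -> hit
6 -> fault, evict 3, frames [1, 6]
3 -> fault, evict 1, frames [6, 3]
6 -> hit
3 -> hit
6 -> hit
3 -> hit
Page faults: 5.

5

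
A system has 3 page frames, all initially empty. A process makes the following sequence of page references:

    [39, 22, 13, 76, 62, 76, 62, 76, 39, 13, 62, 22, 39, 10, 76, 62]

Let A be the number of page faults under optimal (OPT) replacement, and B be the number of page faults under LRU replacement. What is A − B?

-4

Under OPT: F F F F F . . . . F . F . F F . → 9 faults.
Under LRU: F F F F F . . . F F F F F F F F → 13 faults.
A − B = 9 − 13 = -4.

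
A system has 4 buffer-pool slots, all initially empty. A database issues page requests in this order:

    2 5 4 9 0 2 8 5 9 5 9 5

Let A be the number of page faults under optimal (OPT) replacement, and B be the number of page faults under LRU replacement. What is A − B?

-3

Under OPT: F F F F F . F . . . . . → 6 faults.
Under LRU: F F F F F F F F F . . . → 9 faults.
A − B = 6 − 9 = -3.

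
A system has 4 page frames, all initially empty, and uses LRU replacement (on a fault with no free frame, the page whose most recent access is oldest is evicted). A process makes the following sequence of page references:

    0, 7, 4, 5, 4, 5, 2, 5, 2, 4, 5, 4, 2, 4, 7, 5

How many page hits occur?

0: fault, frames (0)
7: fault, frames (0 7)
4: fault, frames (0 7 4)
5: fault, frames (0 7 4 5)
4: hit
5: hit
2: fault, evict 0, frames (7 4 5 2)
5: hit
2: hit
4: hit
5: hit
4: hit
2: hit
4: hit
7: hit
5: hit
Hits: 11.

11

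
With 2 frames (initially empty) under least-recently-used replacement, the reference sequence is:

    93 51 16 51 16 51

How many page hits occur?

3

93: miss, frames [93]
51: miss, frames [93, 51]
16: miss, evict 93, frames [51, 16]
51: hit
16: hit
51: hit
Hits: 3.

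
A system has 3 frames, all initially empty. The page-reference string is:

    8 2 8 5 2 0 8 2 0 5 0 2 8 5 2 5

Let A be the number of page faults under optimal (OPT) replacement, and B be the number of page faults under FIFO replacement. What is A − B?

-5

Under OPT: F F . F . F . . . F . . F . . . → 6 faults.
Under FIFO: F F . F . F F F . F F . F . F F → 11 faults.
A − B = 6 − 11 = -5.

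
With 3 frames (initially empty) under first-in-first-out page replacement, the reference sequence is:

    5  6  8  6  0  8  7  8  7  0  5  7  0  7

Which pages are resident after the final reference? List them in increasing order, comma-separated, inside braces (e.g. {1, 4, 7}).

5: miss, frames {5}
6: miss, frames {5,6}
8: miss, frames {5,6,8}
6: hit
0: miss, evict 5, frames {6,8,0}
8: hit
7: miss, evict 6, frames {8,0,7}
8: hit
7: hit
0: hit
5: miss, evict 8, frames {0,7,5}
7: hit
0: hit
7: hit

{0, 5, 7}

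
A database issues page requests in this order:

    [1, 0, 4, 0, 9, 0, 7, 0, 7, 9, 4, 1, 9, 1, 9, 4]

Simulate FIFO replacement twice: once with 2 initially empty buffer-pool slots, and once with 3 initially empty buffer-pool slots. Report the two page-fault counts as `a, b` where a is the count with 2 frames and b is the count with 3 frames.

11, 9

2 frames: F F F . F F F . . F F F F . . F → 11 faults.
3 frames: F F F . F . F F . . F F F . . . → 9 faults.
9 < 11: adding a frame reduced faults, as is typical.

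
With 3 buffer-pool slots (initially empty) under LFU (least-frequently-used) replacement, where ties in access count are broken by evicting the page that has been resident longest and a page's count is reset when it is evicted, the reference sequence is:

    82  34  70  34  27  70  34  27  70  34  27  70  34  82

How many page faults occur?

82 → fault, frames (82)
34 → fault, frames (82 34)
70 → fault, frames (82 34 70)
34 → hit
27 → fault, evict 82, frames (34 70 27)
70 → hit
34 → hit
27 → hit
70 → hit
34 → hit
27 → hit
70 → hit
34 → hit
82 → fault, evict 27, frames (34 70 82)
Page faults: 5.

5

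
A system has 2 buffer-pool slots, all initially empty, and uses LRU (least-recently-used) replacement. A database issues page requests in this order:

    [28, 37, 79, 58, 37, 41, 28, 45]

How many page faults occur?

8

28: miss, frames [28]
37: miss, frames [28, 37]
79: miss, evict 28, frames [37, 79]
58: miss, evict 37, frames [79, 58]
37: miss, evict 79, frames [58, 37]
41: miss, evict 58, frames [37, 41]
28: miss, evict 37, frames [41, 28]
45: miss, evict 41, frames [28, 45]
Page faults: 8.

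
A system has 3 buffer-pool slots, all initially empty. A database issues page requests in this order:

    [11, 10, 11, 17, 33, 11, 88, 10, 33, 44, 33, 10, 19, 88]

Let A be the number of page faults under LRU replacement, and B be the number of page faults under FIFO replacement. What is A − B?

Under LRU: F F . F F . F F F F . . F F → 10 faults.
Under FIFO: F F . F F F F F F F . . F F → 11 faults.
A − B = 10 − 11 = -1.

-1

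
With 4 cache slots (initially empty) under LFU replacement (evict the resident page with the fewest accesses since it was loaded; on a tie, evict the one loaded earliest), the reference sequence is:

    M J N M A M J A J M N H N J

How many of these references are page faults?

6

M: miss, frames (M)
J: miss, frames (M J)
N: miss, frames (M J N)
M: hit
A: miss, frames (M J N A)
M: hit
J: hit
A: hit
J: hit
M: hit
N: hit
H: miss, evict N, frames (M J A H)
N: miss, evict H, frames (M J A N)
J: hit
Page faults: 6.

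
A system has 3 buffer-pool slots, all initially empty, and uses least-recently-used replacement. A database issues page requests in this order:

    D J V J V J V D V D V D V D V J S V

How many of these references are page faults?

4

D → miss, frames {D}
J → miss, frames {D,J}
V → miss, frames {D,J,V}
J → hit
V → hit
J → hit
V → hit
D → hit
V → hit
D → hit
V → hit
D → hit
V → hit
D → hit
V → hit
J → hit
S → miss, evict D, frames {V,J,S}
V → hit
Page faults: 4.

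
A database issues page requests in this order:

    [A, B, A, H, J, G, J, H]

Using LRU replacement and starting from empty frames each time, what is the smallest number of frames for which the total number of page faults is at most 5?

3

f=1: 8 faults
f=2: 6 faults
f=3: 5 faults
f=4: 5 faults
f=5: 5 faults
Smallest f with faults ≤ 5 is 3.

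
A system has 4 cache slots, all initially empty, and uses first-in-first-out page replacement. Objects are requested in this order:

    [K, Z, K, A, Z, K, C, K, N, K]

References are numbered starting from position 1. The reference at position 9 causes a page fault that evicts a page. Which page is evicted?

pos 1: K → miss, frames [K]
pos 2: Z → miss, frames [K, Z]
pos 3: K → hit
pos 4: A → miss, frames [K, Z, A]
pos 5: Z → hit
pos 6: K → hit
pos 7: C → miss, frames [K, Z, A, C]
pos 8: K → hit
pos 9: N → miss, evict K, frames [Z, A, C, N]
At position 9, page K is evicted.

K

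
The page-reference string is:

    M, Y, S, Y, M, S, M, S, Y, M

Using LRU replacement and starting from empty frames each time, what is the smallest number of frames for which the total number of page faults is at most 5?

3

f=1: 10 faults
f=2: 7 faults
f=3: 3 faults
Smallest f with faults ≤ 5 is 3.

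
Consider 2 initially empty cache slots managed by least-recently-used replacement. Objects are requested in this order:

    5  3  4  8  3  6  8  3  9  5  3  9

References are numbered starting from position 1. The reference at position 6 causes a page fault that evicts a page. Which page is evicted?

pos 1: 5 -> fault, frames [5]
pos 2: 3 -> fault, frames [5, 3]
pos 3: 4 -> fault, evict 5, frames [3, 4]
pos 4: 8 -> fault, evict 3, frames [4, 8]
pos 5: 3 -> fault, evict 4, frames [8, 3]
pos 6: 6 -> fault, evict 8, frames [3, 6]
At position 6, page 8 is evicted.

8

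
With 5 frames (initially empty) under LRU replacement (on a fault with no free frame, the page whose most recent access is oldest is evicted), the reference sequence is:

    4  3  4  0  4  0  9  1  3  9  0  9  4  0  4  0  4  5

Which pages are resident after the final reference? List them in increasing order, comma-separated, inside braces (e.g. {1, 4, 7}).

{0, 3, 4, 5, 9}

4: fault, frames (4)
3: fault, frames (4 3)
4: hit
0: fault, frames (3 4 0)
4: hit
0: hit
9: fault, frames (3 4 0 9)
1: fault, frames (3 4 0 9 1)
3: hit
9: hit
0: hit
9: hit
4: hit
0: hit
4: hit
0: hit
4: hit
5: fault, evict 1, frames (3 9 0 4 5)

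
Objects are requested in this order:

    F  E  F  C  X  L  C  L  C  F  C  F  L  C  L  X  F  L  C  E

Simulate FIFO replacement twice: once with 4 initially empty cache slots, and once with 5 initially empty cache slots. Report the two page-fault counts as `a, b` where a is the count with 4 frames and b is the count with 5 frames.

4 frames: F F . F F F . . . F . . . . . . . . . F → 7 faults.
5 frames: F F . F F F . . . . . . . . . . . . . . → 5 faults.
5 < 7: adding a frame reduced faults, as is typical.

7, 5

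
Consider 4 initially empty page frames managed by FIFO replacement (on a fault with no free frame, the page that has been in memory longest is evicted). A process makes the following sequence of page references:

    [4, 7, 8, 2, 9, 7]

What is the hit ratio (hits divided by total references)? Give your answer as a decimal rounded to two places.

4 -> fault, frames [4]
7 -> fault, frames [4, 7]
8 -> fault, frames [4, 7, 8]
2 -> fault, frames [4, 7, 8, 2]
9 -> fault, evict 4, frames [7, 8, 2, 9]
7 -> hit
Hits: 1 of 6 references → 1/6 = 0.1667.

0.17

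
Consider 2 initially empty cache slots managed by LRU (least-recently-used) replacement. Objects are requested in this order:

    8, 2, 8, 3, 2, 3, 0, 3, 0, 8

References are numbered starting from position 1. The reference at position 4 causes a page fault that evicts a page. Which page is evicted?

pos 1: 8 → miss, frames [8]
pos 2: 2 → miss, frames [8, 2]
pos 3: 8 → hit
pos 4: 3 → miss, evict 2, frames [8, 3]
At position 4, page 2 is evicted.

2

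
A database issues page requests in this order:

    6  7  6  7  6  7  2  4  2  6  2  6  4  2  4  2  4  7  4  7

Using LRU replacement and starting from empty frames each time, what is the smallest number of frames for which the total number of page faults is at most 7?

3

f=1: 20 faults
f=2: 8 faults
f=3: 6 faults
f=4: 4 faults
Smallest f with faults ≤ 7 is 3.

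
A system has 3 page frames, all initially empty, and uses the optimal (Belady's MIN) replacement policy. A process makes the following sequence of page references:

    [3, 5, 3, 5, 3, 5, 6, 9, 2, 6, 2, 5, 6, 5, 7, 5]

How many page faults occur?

6

3: miss, frames [3]
5: miss, frames [3, 5]
3: hit
5: hit
3: hit
5: hit
6: miss, frames [3, 5, 6]
9: miss, evict 3, frames [5, 6, 9]
2: miss, evict 9, frames [5, 6, 2]
6: hit
2: hit
5: hit
6: hit
5: hit
7: miss, evict 2, frames [5, 6, 7]
5: hit
Page faults: 6.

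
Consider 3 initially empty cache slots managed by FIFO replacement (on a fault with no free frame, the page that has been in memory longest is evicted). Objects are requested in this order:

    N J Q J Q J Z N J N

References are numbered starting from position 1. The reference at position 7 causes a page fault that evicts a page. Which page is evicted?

pos 1: N → miss, frames [N]
pos 2: J → miss, frames [N, J]
pos 3: Q → miss, frames [N, J, Q]
pos 4: J → hit
pos 5: Q → hit
pos 6: J → hit
pos 7: Z → miss, evict N, frames [J, Q, Z]
At position 7, page N is evicted.

N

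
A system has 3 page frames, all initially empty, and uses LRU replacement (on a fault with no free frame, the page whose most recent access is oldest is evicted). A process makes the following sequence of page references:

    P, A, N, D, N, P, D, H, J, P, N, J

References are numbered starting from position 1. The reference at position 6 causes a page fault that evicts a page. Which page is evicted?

A

pos 1: P: fault, frames [P]
pos 2: A: fault, frames [P, A]
pos 3: N: fault, frames [P, A, N]
pos 4: D: fault, evict P, frames [A, N, D]
pos 5: N: hit
pos 6: P: fault, evict A, frames [D, N, P]
At position 6, page A is evicted.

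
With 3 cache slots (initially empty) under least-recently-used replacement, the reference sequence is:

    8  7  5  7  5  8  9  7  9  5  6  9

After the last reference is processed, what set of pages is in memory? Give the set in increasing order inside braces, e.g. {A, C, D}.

8 -> fault, frames (8)
7 -> fault, frames (8 7)
5 -> fault, frames (8 7 5)
7 -> hit
5 -> hit
8 -> hit
9 -> fault, evict 7, frames (5 8 9)
7 -> fault, evict 5, frames (8 9 7)
9 -> hit
5 -> fault, evict 8, frames (7 9 5)
6 -> fault, evict 7, frames (9 5 6)
9 -> hit

{5, 6, 9}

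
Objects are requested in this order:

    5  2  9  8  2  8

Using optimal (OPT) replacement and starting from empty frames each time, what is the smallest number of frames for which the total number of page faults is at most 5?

f=1: 6 faults
f=2: 4 faults
f=3: 4 faults
f=4: 4 faults
Smallest f with faults ≤ 5 is 2.

2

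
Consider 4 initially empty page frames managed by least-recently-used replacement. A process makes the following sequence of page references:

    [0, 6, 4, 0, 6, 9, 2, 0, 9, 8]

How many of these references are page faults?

0 -> fault, frames {0}
6 -> fault, frames {0,6}
4 -> fault, frames {0,6,4}
0 -> hit
6 -> hit
9 -> fault, frames {4,0,6,9}
2 -> fault, evict 4, frames {0,6,9,2}
0 -> hit
9 -> hit
8 -> fault, evict 6, frames {2,0,9,8}
Page faults: 6.

6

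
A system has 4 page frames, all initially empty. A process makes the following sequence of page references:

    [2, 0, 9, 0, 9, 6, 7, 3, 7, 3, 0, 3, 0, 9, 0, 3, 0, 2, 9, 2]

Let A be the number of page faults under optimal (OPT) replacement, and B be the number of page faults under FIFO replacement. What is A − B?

-2

Under OPT: F F F . . F F F . . . . . . . . . F . . → 7 faults.
Under FIFO: F F F . . F F F . . F . . F . . . F . . → 9 faults.
A − B = 7 − 9 = -2.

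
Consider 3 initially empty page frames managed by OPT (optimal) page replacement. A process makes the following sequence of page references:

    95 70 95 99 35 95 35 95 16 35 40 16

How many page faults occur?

95: fault, frames {95}
70: fault, frames {95,70}
95: hit
99: fault, frames {95,70,99}
35: fault, evict 99, frames {95,70,35}
95: hit
35: hit
95: hit
16: fault, evict 70, frames {95,35,16}
35: hit
40: fault, evict 35, frames {95,16,40}
16: hit
Page faults: 6.

6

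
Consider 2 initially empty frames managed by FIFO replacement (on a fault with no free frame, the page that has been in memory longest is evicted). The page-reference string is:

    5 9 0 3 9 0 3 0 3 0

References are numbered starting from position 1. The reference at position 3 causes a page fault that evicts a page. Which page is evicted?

5

pos 1: 5: miss, frames {5}
pos 2: 9: miss, frames {5,9}
pos 3: 0: miss, evict 5, frames {9,0}
At position 3, page 5 is evicted.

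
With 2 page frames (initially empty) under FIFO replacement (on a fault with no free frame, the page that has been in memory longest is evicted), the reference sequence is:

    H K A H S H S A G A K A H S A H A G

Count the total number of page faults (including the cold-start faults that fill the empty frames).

14

H -> fault, frames {H}
K -> fault, frames {H,K}
A -> fault, evict H, frames {K,A}
H -> fault, evict K, frames {A,H}
S -> fault, evict A, frames {H,S}
H -> hit
S -> hit
A -> fault, evict H, frames {S,A}
G -> fault, evict S, frames {A,G}
A -> hit
K -> fault, evict A, frames {G,K}
A -> fault, evict G, frames {K,A}
H -> fault, evict K, frames {A,H}
S -> fault, evict A, frames {H,S}
A -> fault, evict H, frames {S,A}
H -> fault, evict S, frames {A,H}
A -> hit
G -> fault, evict A, frames {H,G}
Page faults: 14.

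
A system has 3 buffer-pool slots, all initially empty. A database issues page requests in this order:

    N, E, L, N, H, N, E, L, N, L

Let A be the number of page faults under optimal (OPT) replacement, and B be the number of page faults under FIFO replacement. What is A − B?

-2

Under OPT: F F F . F . . F . . → 5 faults.
Under FIFO: F F F . F F F F . . → 7 faults.
A − B = 5 − 7 = -2.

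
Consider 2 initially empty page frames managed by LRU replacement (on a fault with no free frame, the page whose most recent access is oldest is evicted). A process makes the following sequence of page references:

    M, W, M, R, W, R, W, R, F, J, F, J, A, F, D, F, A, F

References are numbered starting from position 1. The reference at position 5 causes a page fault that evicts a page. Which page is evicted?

pos 1: M: miss, frames [M]
pos 2: W: miss, frames [M, W]
pos 3: M: hit
pos 4: R: miss, evict W, frames [M, R]
pos 5: W: miss, evict M, frames [R, W]
At position 5, page M is evicted.

M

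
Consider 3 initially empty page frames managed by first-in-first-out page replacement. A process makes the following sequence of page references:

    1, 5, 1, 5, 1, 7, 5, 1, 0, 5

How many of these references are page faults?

4

1: fault, frames (1)
5: fault, frames (1 5)
1: hit
5: hit
1: hit
7: fault, frames (1 5 7)
5: hit
1: hit
0: fault, evict 1, frames (5 7 0)
5: hit
Page faults: 4.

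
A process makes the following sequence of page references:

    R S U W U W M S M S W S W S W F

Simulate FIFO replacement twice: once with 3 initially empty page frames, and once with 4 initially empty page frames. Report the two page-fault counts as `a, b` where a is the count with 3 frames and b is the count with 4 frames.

7, 6

3 frames: F F F F . . F F . . . . . . . F → 7 faults.
4 frames: F F F F . . F . . . . . . . . F → 6 faults.
6 < 7: adding a frame reduced faults, as is typical.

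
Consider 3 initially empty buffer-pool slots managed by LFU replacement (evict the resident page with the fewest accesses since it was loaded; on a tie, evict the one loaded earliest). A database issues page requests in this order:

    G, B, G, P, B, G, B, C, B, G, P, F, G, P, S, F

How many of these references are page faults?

9

G -> miss, frames [G]
B -> miss, frames [G, B]
G -> hit
P -> miss, frames [G, B, P]
B -> hit
G -> hit
B -> hit
C -> miss, evict P, frames [G, B, C]
B -> hit
G -> hit
P -> miss, evict C, frames [G, B, P]
F -> miss, evict P, frames [G, B, F]
G -> hit
P -> miss, evict F, frames [G, B, P]
S -> miss, evict P, frames [G, B, S]
F -> miss, evict S, frames [G, B, F]
Page faults: 9.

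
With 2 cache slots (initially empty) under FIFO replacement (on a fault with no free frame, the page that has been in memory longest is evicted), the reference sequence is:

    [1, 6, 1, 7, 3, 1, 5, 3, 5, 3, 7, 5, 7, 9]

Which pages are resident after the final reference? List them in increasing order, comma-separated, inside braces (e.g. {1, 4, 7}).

{5, 9}

1 -> miss, frames [1]
6 -> miss, frames [1, 6]
1 -> hit
7 -> miss, evict 1, frames [6, 7]
3 -> miss, evict 6, frames [7, 3]
1 -> miss, evict 7, frames [3, 1]
5 -> miss, evict 3, frames [1, 5]
3 -> miss, evict 1, frames [5, 3]
5 -> hit
3 -> hit
7 -> miss, evict 5, frames [3, 7]
5 -> miss, evict 3, frames [7, 5]
7 -> hit
9 -> miss, evict 7, frames [5, 9]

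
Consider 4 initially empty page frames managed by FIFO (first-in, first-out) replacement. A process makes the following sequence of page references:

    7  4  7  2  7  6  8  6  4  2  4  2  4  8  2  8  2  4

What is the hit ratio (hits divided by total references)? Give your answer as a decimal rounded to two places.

0.72

7 → fault, frames (7)
4 → fault, frames (7 4)
7 → hit
2 → fault, frames (7 4 2)
7 → hit
6 → fault, frames (7 4 2 6)
8 → fault, evict 7, frames (4 2 6 8)
6 → hit
4 → hit
2 → hit
4 → hit
2 → hit
4 → hit
8 → hit
2 → hit
8 → hit
2 → hit
4 → hit
Hits: 13 of 18 references → 13/18 = 0.7222.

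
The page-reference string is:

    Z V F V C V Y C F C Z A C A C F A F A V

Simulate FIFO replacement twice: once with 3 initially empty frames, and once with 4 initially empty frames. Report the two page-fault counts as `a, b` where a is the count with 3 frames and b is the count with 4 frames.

10, 9

3 frames: F F F . F . F . . . F F F . . F . . . F → 10 faults.
4 frames: F F F . F . F . . . F F . . . F . . . F → 9 faults.
9 < 10: adding a frame reduced faults, as is typical.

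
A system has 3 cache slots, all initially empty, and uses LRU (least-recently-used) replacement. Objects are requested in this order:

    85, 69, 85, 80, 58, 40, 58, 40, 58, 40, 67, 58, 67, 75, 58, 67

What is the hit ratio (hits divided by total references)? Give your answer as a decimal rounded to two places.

85: fault, frames [85]
69: fault, frames [85, 69]
85: hit
80: fault, frames [69, 85, 80]
58: fault, evict 69, frames [85, 80, 58]
40: fault, evict 85, frames [80, 58, 40]
58: hit
40: hit
58: hit
40: hit
67: fault, evict 80, frames [58, 40, 67]
58: hit
67: hit
75: fault, evict 40, frames [58, 67, 75]
58: hit
67: hit
Hits: 9 of 16 references → 9/16 = 0.5625.

0.56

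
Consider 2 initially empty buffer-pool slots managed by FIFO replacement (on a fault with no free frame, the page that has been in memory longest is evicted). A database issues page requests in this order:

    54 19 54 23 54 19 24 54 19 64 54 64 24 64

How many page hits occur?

54 → fault, frames [54]
19 → fault, frames [54, 19]
54 → hit
23 → fault, evict 54, frames [19, 23]
54 → fault, evict 19, frames [23, 54]
19 → fault, evict 23, frames [54, 19]
24 → fault, evict 54, frames [19, 24]
54 → fault, evict 19, frames [24, 54]
19 → fault, evict 24, frames [54, 19]
64 → fault, evict 54, frames [19, 64]
54 → fault, evict 19, frames [64, 54]
64 → hit
24 → fault, evict 64, frames [54, 24]
64 → fault, evict 54, frames [24, 64]
Hits: 2.

2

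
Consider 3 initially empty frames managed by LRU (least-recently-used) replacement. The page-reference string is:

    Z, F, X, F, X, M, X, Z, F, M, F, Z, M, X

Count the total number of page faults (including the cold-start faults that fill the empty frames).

Z → miss, frames (Z)
F → miss, frames (Z F)
X → miss, frames (Z F X)
F → hit
X → hit
M → miss, evict Z, frames (F X M)
X → hit
Z → miss, evict F, frames (M X Z)
F → miss, evict M, frames (X Z F)
M → miss, evict X, frames (Z F M)
F → hit
Z → hit
M → hit
X → miss, evict F, frames (Z M X)
Page faults: 8.

8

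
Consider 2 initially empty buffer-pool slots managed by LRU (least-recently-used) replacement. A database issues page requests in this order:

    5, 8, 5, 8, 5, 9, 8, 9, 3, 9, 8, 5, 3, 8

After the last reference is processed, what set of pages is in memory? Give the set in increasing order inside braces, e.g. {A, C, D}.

5: miss, frames (5)
8: miss, frames (5 8)
5: hit
8: hit
5: hit
9: miss, evict 8, frames (5 9)
8: miss, evict 5, frames (9 8)
9: hit
3: miss, evict 8, frames (9 3)
9: hit
8: miss, evict 3, frames (9 8)
5: miss, evict 9, frames (8 5)
3: miss, evict 8, frames (5 3)
8: miss, evict 5, frames (3 8)

{3, 8}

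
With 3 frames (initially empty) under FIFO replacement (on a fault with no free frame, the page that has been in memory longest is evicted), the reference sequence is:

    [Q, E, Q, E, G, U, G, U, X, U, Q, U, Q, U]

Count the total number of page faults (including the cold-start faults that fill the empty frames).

6

Q -> fault, frames [Q]
E -> fault, frames [Q, E]
Q -> hit
E -> hit
G -> fault, frames [Q, E, G]
U -> fault, evict Q, frames [E, G, U]
G -> hit
U -> hit
X -> fault, evict E, frames [G, U, X]
U -> hit
Q -> fault, evict G, frames [U, X, Q]
U -> hit
Q -> hit
U -> hit
Page faults: 6.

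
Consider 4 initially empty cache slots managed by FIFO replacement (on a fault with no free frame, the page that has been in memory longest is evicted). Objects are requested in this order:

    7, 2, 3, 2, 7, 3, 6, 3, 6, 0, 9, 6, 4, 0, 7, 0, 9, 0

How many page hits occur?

7 -> fault, frames [7]
2 -> fault, frames [7, 2]
3 -> fault, frames [7, 2, 3]
2 -> hit
7 -> hit
3 -> hit
6 -> fault, frames [7, 2, 3, 6]
3 -> hit
6 -> hit
0 -> fault, evict 7, frames [2, 3, 6, 0]
9 -> fault, evict 2, frames [3, 6, 0, 9]
6 -> hit
4 -> fault, evict 3, frames [6, 0, 9, 4]
0 -> hit
7 -> fault, evict 6, frames [0, 9, 4, 7]
0 -> hit
9 -> hit
0 -> hit
Hits: 10.

10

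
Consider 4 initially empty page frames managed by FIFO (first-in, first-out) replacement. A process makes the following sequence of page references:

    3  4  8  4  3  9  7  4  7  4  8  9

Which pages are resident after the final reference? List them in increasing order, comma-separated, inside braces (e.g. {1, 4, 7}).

{4, 7, 8, 9}

3: fault, frames [3]
4: fault, frames [3, 4]
8: fault, frames [3, 4, 8]
4: hit
3: hit
9: fault, frames [3, 4, 8, 9]
7: fault, evict 3, frames [4, 8, 9, 7]
4: hit
7: hit
4: hit
8: hit
9: hit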